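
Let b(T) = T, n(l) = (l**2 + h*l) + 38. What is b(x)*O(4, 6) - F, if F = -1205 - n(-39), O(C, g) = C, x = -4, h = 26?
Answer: 1734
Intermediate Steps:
n(l) = 38 + l**2 + 26*l (n(l) = (l**2 + 26*l) + 38 = 38 + l**2 + 26*l)
F = -1750 (F = -1205 - (38 + (-39)**2 + 26*(-39)) = -1205 - (38 + 1521 - 1014) = -1205 - 1*545 = -1205 - 545 = -1750)
b(x)*O(4, 6) - F = -4*4 - 1*(-1750) = -16 + 1750 = 1734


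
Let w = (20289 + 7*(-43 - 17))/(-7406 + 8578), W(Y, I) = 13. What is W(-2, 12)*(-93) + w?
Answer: -1397079/1172 ≈ -1192.0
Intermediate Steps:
w = 19869/1172 (w = (20289 + 7*(-60))/1172 = (20289 - 420)*(1/1172) = 19869*(1/1172) = 19869/1172 ≈ 16.953)
W(-2, 12)*(-93) + w = 13*(-93) + 19869/1172 = -1209 + 19869/1172 = -1397079/1172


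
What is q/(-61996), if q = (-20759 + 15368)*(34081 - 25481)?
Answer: 11590650/15499 ≈ 747.83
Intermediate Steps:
q = -46362600 (q = -5391*8600 = -46362600)
q/(-61996) = -46362600/(-61996) = -46362600*(-1/61996) = 11590650/15499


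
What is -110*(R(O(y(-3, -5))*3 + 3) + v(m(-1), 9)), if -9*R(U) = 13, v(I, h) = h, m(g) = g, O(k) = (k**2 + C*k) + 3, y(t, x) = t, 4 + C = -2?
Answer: -7480/9 ≈ -831.11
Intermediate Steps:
C = -6 (C = -4 - 2 = -6)
O(k) = 3 + k**2 - 6*k (O(k) = (k**2 - 6*k) + 3 = 3 + k**2 - 6*k)
R(U) = -13/9 (R(U) = -1/9*13 = -13/9)
-110*(R(O(y(-3, -5))*3 + 3) + v(m(-1), 9)) = -110*(-13/9 + 9) = -110*68/9 = -7480/9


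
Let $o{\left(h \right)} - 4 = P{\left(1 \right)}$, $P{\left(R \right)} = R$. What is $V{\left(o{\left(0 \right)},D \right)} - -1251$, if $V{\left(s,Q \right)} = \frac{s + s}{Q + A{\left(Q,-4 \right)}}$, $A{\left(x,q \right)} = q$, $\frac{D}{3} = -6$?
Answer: $\frac{13756}{11} \approx 1250.5$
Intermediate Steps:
$o{\left(h \right)} = 5$ ($o{\left(h \right)} = 4 + 1 = 5$)
$D = -18$ ($D = 3 \left(-6\right) = -18$)
$V{\left(s,Q \right)} = \frac{2 s}{-4 + Q}$ ($V{\left(s,Q \right)} = \frac{s + s}{Q - 4} = \frac{2 s}{-4 + Q}$)
$V{\left(o{\left(0 \right)},D \right)} - -1251 = 2 \cdot 5 \frac{1}{-4 - 18} - -1251 = 2 \cdot 5 \frac{1}{-22} + 1251 = 2 \cdot 5 \left(- \frac{1}{22}\right) + 1251 = - \frac{5}{11} + 1251 = \frac{13756}{11}$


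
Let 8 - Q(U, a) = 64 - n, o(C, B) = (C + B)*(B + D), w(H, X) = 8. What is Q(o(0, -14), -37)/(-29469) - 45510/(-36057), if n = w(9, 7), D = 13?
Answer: 149207214/118062637 ≈ 1.2638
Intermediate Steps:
n = 8
o(C, B) = (13 + B)*(B + C) (o(C, B) = (C + B)*(B + 13) = (B + C)*(13 + B) = (13 + B)*(B + C))
Q(U, a) = -48 (Q(U, a) = 8 - (64 - 1*8) = 8 - (64 - 8) = 8 - 1*56 = 8 - 56 = -48)
Q(o(0, -14), -37)/(-29469) - 45510/(-36057) = -48/(-29469) - 45510/(-36057) = -48*(-1/29469) - 45510*(-1/36057) = 16/9823 + 15170/12019 = 149207214/118062637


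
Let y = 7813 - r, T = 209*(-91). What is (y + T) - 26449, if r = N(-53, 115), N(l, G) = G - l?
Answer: -37823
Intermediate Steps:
T = -19019
r = 168 (r = 115 - 1*(-53) = 115 + 53 = 168)
y = 7645 (y = 7813 - 1*168 = 7813 - 168 = 7645)
(y + T) - 26449 = (7645 - 19019) - 26449 = -11374 - 26449 = -37823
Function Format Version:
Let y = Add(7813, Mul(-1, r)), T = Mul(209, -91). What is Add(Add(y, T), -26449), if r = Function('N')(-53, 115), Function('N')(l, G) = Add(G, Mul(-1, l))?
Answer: -37823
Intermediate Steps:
T = -19019
r = 168 (r = Add(115, Mul(-1, -53)) = Add(115, 53) = 168)
y = 7645 (y = Add(7813, Mul(-1, 168)) = Add(7813, -168) = 7645)
Add(Add(y, T), -26449) = Add(Add(7645, -19019), -26449) = Add(-11374, -26449) = -37823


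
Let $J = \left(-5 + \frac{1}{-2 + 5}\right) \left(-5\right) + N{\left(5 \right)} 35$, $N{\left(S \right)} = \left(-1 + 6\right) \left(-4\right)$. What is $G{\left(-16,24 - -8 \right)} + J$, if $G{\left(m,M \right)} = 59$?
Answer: $- \frac{1853}{3} \approx -617.67$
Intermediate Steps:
$N{\left(S \right)} = -20$ ($N{\left(S \right)} = 5 \left(-4\right) = -20$)
$J = - \frac{2030}{3}$ ($J = \left(-5 + \frac{1}{-2 + 5}\right) \left(-5\right) - 700 = \left(-5 + \frac{1}{3}\right) \left(-5\right) - 700 = \left(- \frac{14}{3}\right) \left(-5\right) - 700 = \frac{70}{3} - 700 = - \frac{2030}{3} \approx -676.67$)
$G{\left(-16,24 - -8 \right)} + J = 59 - \frac{2030}{3} = - \frac{1853}{3}$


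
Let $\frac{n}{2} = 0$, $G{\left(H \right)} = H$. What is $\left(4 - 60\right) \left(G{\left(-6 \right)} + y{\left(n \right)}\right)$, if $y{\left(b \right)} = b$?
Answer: $336$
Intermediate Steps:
$n = 0$ ($n = 2 \cdot 0 = 0$)
$\left(4 - 60\right) \left(G{\left(-6 \right)} + y{\left(n \right)}\right) = \left(4 - 60\right) \left(-6 + 0\right) = \left(-56\right) \left(-6\right) = 336$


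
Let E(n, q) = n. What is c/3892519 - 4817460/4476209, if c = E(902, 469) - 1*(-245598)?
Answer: -17648669063240/17423728580471 ≈ -1.0129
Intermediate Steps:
c = 246500 (c = 902 - 1*(-245598) = 902 + 245598 = 246500)
c/3892519 - 4817460/4476209 = 246500/3892519 - 4817460/4476209 = -17648669063240/17423728580471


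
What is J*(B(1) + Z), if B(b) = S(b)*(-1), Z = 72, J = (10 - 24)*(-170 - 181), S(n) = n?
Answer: 348894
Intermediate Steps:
J = 4914 (J = -14*(-351) = 4914)
B(b) = -b (B(b) = b*(-1) = -b)
J*(B(1) + Z) = 4914*(-1*1 + 72) = 4914*(-1 + 72) = 4914*71 = 348894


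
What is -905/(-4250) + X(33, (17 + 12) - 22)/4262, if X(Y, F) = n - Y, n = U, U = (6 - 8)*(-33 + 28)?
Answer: 187968/905675 ≈ 0.20754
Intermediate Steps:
U = 10 (U = -2*(-5) = 10)
n = 10
X(Y, F) = 10 - Y
-905/(-4250) + X(33, (17 + 12) - 22)/4262 = -905/(-4250) + (10 - 1*33)/4262 = -905*(-1/4250) + (10 - 33)*(1/4262) = 181/850 - 23*1/4262 = 181/850 - 23/4262 = 187968/905675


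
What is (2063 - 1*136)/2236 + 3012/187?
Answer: 7095181/418132 ≈ 16.969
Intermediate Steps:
(2063 - 1*136)/2236 + 3012/187 = (2063 - 136)*(1/2236) + 3012*(1/187) = 1927*(1/2236) + 3012/187 = 1927/2236 + 3012/187 = 7095181/418132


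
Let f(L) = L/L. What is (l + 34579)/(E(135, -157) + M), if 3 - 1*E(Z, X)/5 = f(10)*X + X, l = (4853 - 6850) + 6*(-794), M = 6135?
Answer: 13909/3860 ≈ 3.6034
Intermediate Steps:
l = -6761 (l = -1997 - 4764 = -6761)
f(L) = 1
E(Z, X) = 15 - 10*X (E(Z, X) = 15 - 5*(1*X + X) = 15 - 5*(X + X) = 15 - 10*X)
(l + 34579)/(E(135, -157) + M) = (-6761 + 34579)/((15 - 10*(-157)) + 6135) = 27818/((15 + 1570) + 6135) = 27818/(1585 + 6135) = 27818/7720 = 27818*(1/7720) = 13909/3860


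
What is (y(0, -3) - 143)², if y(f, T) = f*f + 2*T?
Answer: 22201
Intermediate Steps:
y(f, T) = f² + 2*T
(y(0, -3) - 143)² = ((0² + 2*(-3)) - 143)² = ((0 - 6) - 143)² = (-6 - 143)² = (-149)² = 22201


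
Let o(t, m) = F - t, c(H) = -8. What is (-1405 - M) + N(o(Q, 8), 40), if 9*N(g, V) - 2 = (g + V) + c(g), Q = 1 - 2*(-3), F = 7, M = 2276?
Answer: -33095/9 ≈ -3677.2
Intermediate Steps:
Q = 7 (Q = 1 + 6 = 7)
o(t, m) = 7 - t
N(g, V) = -⅔ + V/9 + g/9 (N(g, V) = 2/9 + ((g + V) - 8)/9 = 2/9 + ((V + g) - 8)/9 = 2/9 + (-8 + V + g)/9 = 2/9 + (-8/9 + V/9 + g/9) = -⅔ + V/9 + g/9)
(-1405 - M) + N(o(Q, 8), 40) = (-1405 - 1*2276) + (-⅔ + (⅑)*40 + (7 - 1*7)/9) = (-1405 - 2276) + (-⅔ + 40/9 + (7 - 7)/9) = -3681 + (-⅔ + 40/9 + (⅑)*0) = -3681 + (-⅔ + 40/9 + 0) = -3681 + 34/9 = -33095/9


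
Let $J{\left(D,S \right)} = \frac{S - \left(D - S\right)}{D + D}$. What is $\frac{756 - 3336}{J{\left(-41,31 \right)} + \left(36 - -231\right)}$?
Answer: $- \frac{211560}{21791} \approx -9.7086$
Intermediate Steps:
$J{\left(D,S \right)} = \frac{- D + 2 S}{2 D}$
$\frac{756 - 3336}{J{\left(-41,31 \right)} + \left(36 - -231\right)} = \frac{756 - 3336}{\frac{31 - - \frac{41}{2}}{-41} + \left(36 - -231\right)} = - \frac{2580}{- \frac{31 + \frac{41}{2}}{41} + \left(36 + 231\right)} = - \frac{2580}{\left(- \frac{1}{41}\right) \frac{103}{2} + 267} = - \frac{2580}{- \frac{103}{82} + 267} = - \frac{2580}{\frac{21791}{82}} = \left(-2580\right) \frac{82}{21791} = - \frac{211560}{21791}$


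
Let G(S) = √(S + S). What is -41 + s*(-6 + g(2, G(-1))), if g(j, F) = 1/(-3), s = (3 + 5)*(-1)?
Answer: 29/3 ≈ 9.6667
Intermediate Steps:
s = -8 (s = 8*(-1) = -8)
G(S) = √2*√S (G(S) = √(2*S) = √2*√S)
g(j, F) = -⅓
-41 + s*(-6 + g(2, G(-1))) = -41 - 8*(-6 - ⅓) = -41 - 8*(-19/3) = -41 + 152/3 = 29/3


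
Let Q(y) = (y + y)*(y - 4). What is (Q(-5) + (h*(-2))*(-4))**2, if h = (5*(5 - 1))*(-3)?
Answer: 152100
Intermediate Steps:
h = -60 (h = (5*4)*(-3) = 20*(-3) = -60)
Q(y) = 2*y*(-4 + y) (Q(y) = (2*y)*(-4 + y) = 2*y*(-4 + y))
(Q(-5) + (h*(-2))*(-4))**2 = (2*(-5)*(-4 - 5) - 60*(-2)*(-4))**2 = (2*(-5)*(-9) + 120*(-4))**2 = (90 - 480)**2 = (-390)**2 = 152100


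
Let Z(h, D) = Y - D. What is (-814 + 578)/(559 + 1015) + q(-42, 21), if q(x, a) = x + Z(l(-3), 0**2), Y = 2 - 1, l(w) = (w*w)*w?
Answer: -32385/787 ≈ -41.150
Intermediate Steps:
l(w) = w**3 (l(w) = w**2*w = w**3)
Y = 1
Z(h, D) = 1 - D
q(x, a) = 1 + x (q(x, a) = x + (1 - 1*0**2) = x + (1 - 1*0) = x + (1 + 0) = x + 1 = 1 + x)
(-814 + 578)/(559 + 1015) + q(-42, 21) = (-814 + 578)/(559 + 1015) + (1 - 42) = -236/1574 - 41 = -236*1/1574 - 41 = -118/787 - 41 = -32385/787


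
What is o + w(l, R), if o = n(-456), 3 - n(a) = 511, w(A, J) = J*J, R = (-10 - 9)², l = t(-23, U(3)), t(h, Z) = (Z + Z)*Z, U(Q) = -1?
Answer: 129813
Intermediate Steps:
t(h, Z) = 2*Z² (t(h, Z) = (2*Z)*Z = 2*Z²)
l = 2 (l = 2*(-1)² = 2*1 = 2)
R = 361 (R = (-19)² = 361)
w(A, J) = J²
n(a) = -508 (n(a) = 3 - 1*511 = 3 - 511 = -508)
o = -508
o + w(l, R) = -508 + 361² = -508 + 130321 = 129813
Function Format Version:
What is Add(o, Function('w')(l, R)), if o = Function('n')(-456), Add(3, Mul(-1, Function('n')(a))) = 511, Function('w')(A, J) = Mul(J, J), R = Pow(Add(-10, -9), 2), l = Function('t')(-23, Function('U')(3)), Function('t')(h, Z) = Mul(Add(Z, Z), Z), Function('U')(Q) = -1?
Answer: 129813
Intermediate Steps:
Function('t')(h, Z) = Mul(2, Pow(Z, 2)) (Function('t')(h, Z) = Mul(Mul(2, Z), Z) = Mul(2, Pow(Z, 2)))
l = 2 (l = Mul(2, Pow(-1, 2)) = Mul(2, 1) = 2)
R = 361 (R = Pow(-19, 2) = 361)
Function('w')(A, J) = Pow(J, 2)
Function('n')(a) = -508 (Function('n')(a) = Add(3, Mul(-1, 511)) = Add(3, -511) = -508)
o = -508
Add(o, Function('w')(l, R)) = Add(-508, Pow(361, 2)) = Add(-508, 130321) = 129813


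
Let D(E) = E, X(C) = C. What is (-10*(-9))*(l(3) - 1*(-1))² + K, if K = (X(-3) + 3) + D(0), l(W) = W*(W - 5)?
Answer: 2250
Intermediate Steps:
l(W) = W*(-5 + W)
K = 0 (K = (-3 + 3) + 0 = 0 + 0 = 0)
(-10*(-9))*(l(3) - 1*(-1))² + K = (-10*(-9))*(3*(-5 + 3) - 1*(-1))² + 0 = 90*(3*(-2) + 1)² + 0 = 90*(-6 + 1)² + 0 = 90*(-5)² + 0 = 90*25 + 0 = 2250 + 0 = 2250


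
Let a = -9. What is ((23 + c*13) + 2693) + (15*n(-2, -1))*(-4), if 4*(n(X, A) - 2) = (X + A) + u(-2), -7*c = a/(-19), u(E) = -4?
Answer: 359116/133 ≈ 2700.1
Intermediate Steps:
c = -9/133 (c = -(-9)/(7*(-19)) = -(-9)*(-1)/(7*19) = -⅐*9/19 = -9/133 ≈ -0.067669)
n(X, A) = 1 + A/4 + X/4 (n(X, A) = 2 + ((X + A) - 4)/4 = 2 + ((A + X) - 4)/4 = 2 + (-4 + A + X)/4 = 2 + (-1 + A/4 + X/4) = 1 + A/4 + X/4)
((23 + c*13) + 2693) + (15*n(-2, -1))*(-4) = ((23 - 9/133*13) + 2693) + (15*(1 + (¼)*(-1) + (¼)*(-2)))*(-4) = ((23 - 117/133) + 2693) + (15*(1 - ¼ - ½))*(-4) = (2942/133 + 2693) + (15*(¼))*(-4) = 361111/133 + (15/4)*(-4) = 361111/133 - 15 = 359116/133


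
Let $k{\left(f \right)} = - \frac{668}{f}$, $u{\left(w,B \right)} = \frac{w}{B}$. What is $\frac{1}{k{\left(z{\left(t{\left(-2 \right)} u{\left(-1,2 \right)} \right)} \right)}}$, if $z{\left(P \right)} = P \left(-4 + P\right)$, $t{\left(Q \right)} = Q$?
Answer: $\frac{3}{668} \approx 0.004491$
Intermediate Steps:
$\frac{1}{k{\left(z{\left(t{\left(-2 \right)} u{\left(-1,2 \right)} \right)} \right)}} = \frac{1}{\left(-668\right) \frac{1}{- 2 \left(- \frac{1}{2}\right) \left(-4 - 2 \left(- \frac{1}{2}\right)\right)}} = \frac{1}{\left(-668\right) \frac{1}{- 2 \left(\left(-1\right) \frac{1}{2}\right) \left(-4 - 2 \left(\left(-1\right) \frac{1}{2}\right)\right)}} = \frac{1}{\left(-668\right) \frac{1}{\left(-2\right) \left(- \frac{1}{2}\right) \left(-4 - -1\right)}} = \frac{1}{\left(-668\right) \frac{1}{1 \left(-4 + 1\right)}} = \frac{1}{\left(-668\right) \frac{1}{1 \left(-3\right)}} = \frac{1}{\left(-668\right) \frac{1}{-3}} = \frac{1}{\left(-668\right) \left(- \frac{1}{3}\right)} = \frac{1}{\frac{668}{3}} = \frac{3}{668}$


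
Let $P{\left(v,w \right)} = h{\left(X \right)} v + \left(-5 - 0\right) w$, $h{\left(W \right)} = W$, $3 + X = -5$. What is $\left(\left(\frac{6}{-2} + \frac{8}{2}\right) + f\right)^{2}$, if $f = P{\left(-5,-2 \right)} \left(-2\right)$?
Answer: $9801$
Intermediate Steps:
$X = -8$ ($X = -3 - 5 = -8$)
$P{\left(v,w \right)} = - 8 v - 5 w$ ($P{\left(v,w \right)} = - 8 v + \left(-5 - 0\right) w = - 8 v + \left(-5 + 0\right) w = - 8 v - 5 w$)
$f = -100$ ($f = \left(\left(-8\right) \left(-5\right) - -10\right) \left(-2\right) = \left(40 + 10\right) \left(-2\right) = 50 \left(-2\right) = -100$)
$\left(\left(\frac{6}{-2} + \frac{8}{2}\right) + f\right)^{2} = \left(\left(\frac{6}{-2} + \frac{8}{2}\right) - 100\right)^{2} = \left(\left(6 \left(- \frac{1}{2}\right) + 8 \cdot \frac{1}{2}\right) - 100\right)^{2} = \left(\left(-3 + 4\right) - 100\right)^{2} = \left(1 - 100\right)^{2} = \left(-99\right)^{2} = 9801$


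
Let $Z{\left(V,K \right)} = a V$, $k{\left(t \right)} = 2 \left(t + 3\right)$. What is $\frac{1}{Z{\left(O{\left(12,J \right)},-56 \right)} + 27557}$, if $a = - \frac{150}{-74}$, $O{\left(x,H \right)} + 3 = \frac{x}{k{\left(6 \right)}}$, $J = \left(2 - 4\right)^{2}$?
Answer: $\frac{37}{1019434} \approx 3.6295 \cdot 10^{-5}$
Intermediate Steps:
$k{\left(t \right)} = 6 + 2 t$ ($k{\left(t \right)} = 2 \left(3 + t\right) = 6 + 2 t$)
$J = 4$ ($J = \left(-2\right)^{2} = 4$)
$O{\left(x,H \right)} = -3 + \frac{x}{18}$ ($O{\left(x,H \right)} = -3 + \frac{x}{6 + 2 \cdot 6} = -3 + \frac{x}{6 + 12} = -3 + \frac{x}{18}$)
$a = \frac{75}{37}$ ($a = \left(-150\right) \left(- \frac{1}{74}\right) = \frac{75}{37} \approx 2.027$)
$Z{\left(V,K \right)} = \frac{75 V}{37}$
$\frac{1}{Z{\left(O{\left(12,J \right)},-56 \right)} + 27557} = \frac{1}{\frac{75 \left(-3 + \frac{1}{18} \cdot 12\right)}{37} + 27557} = \frac{1}{\frac{75 \left(-3 + \frac{2}{3}\right)}{37} + 27557} = \frac{1}{\frac{75}{37} \left(- \frac{7}{3}\right) + 27557} = \frac{1}{- \frac{175}{37} + 27557} = \frac{1}{\frac{1019434}{37}} = \frac{37}{1019434}$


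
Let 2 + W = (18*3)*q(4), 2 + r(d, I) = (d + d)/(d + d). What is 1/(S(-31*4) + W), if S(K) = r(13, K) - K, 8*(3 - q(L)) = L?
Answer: 1/256 ≈ 0.0039063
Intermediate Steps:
r(d, I) = -1 (r(d, I) = -2 + (d + d)/(d + d) = -2 + (2*d)/((2*d)) = -2 + (2*d)*(1/(2*d)) = -2 + 1 = -1)
q(L) = 3 - L/8
S(K) = -1 - K
W = 133 (W = -2 + (18*3)*(3 - ⅛*4) = -2 + 54*(3 - ½) = -2 + 54*(5/2) = -2 + 135 = 133)
1/(S(-31*4) + W) = 1/((-1 - (-31)*4) + 133) = 1/((-1 - 1*(-124)) + 133) = 1/((-1 + 124) + 133) = 1/(123 + 133) = 1/256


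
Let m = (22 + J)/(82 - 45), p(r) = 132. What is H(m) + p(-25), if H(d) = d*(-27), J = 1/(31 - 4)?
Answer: 4289/37 ≈ 115.92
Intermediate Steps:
J = 1/27 ≈ 0.037037
m = 595/999 (m = (22 + 1/27)/(82 - 45) = (595/27)/37 = (595/27)*(1/37) = 595/999 ≈ 0.59560)
H(d) = -27*d
H(m) + p(-25) = -27*595/999 + 132 = -595/37 + 132 = 4289/37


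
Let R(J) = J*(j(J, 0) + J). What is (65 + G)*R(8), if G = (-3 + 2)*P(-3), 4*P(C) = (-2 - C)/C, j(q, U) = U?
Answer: 12496/3 ≈ 4165.3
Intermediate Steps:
P(C) = (-2 - C)/(4*C) (P(C) = ((-2 - C)/C)/4 = (-2 - C)/(4*C))
R(J) = J² (R(J) = J*(0 + J) = J*J = J²)
G = 1/12 (G = (-3 + 2)*((¼)*(-2 - 1*(-3))/(-3)) = -(-1)*(-2 + 3)/(4*3) = -(-1)/(4*3) = -1*(-1/12) = 1/12 ≈ 0.083333)
(65 + G)*R(8) = (65 + 1/12)*8² = (781/12)*64 = 12496/3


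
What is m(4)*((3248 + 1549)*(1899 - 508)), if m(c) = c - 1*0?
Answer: 26690508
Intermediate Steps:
m(c) = c (m(c) = c + 0 = c)
m(4)*((3248 + 1549)*(1899 - 508)) = 4*((3248 + 1549)*(1899 - 508)) = 4*(4797*1391) = 4*6672627 = 26690508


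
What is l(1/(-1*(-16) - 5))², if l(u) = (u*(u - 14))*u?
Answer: 23409/1771561 ≈ 0.013214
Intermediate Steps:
l(u) = u²*(-14 + u) (l(u) = (u*(-14 + u))*u = u²*(-14 + u))
l(1/(-1*(-16) - 5))² = ((1/(-1*(-16) - 5))²*(-14 + 1/(-1*(-16) - 5)))² = ((1/(16 - 5))²*(-14 + 1/(16 - 5)))² = ((1/11)²*(-14 + 1/11))² = ((1/121)*(-153/11))² = (-153/1331)² = 23409/1771561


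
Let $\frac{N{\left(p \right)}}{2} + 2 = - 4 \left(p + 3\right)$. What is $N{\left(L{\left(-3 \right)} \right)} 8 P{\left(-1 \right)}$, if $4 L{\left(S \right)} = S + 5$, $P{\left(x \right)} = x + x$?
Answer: $512$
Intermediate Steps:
$P{\left(x \right)} = 2 x$
$L{\left(S \right)} = \frac{5}{4} + \frac{S}{4}$ ($L{\left(S \right)} = \frac{S + 5}{4} = \frac{5 + S}{4} = \frac{5}{4} + \frac{S}{4}$)
$N{\left(p \right)} = -28 - 8 p$ ($N{\left(p \right)} = -4 + 2 \left(- 4 \left(p + 3\right)\right) = -4 + 2 \left(- 4 \left(3 + p\right)\right) = -4 + 2 \left(-12 - 4 p\right) = -4 - \left(24 + 8 p\right) = -28 - 8 p$)
$N{\left(L{\left(-3 \right)} \right)} 8 P{\left(-1 \right)} = \left(-28 - 8 \left(\frac{5}{4} + \frac{1}{4} \left(-3\right)\right)\right) 8 \cdot 2 \left(-1\right) = \left(-28 - 8 \left(\frac{5}{4} - \frac{3}{4}\right)\right) 8 \left(-2\right) = \left(-28 - 4\right) 8 \left(-2\right) = \left(-32\right) 8 \left(-2\right) = \left(-256\right) \left(-2\right) = 512$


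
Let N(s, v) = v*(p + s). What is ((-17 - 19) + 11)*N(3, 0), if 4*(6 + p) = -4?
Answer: 0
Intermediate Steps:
p = -7 (p = -6 + (1/4)*(-4) = -6 - 1 = -7)
N(s, v) = v*(-7 + s)
((-17 - 19) + 11)*N(3, 0) = ((-17 - 19) + 11)*(0*(-7 + 3)) = (-36 + 11)*(0*(-4)) = -25*0 = 0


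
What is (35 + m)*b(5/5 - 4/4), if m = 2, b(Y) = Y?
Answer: 0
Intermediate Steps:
(35 + m)*b(5/5 - 4/4) = (35 + 2)*(5/5 - 4/4) = 37*(5*(1/5) - 4*1/4) = 37*(1 - 1) = 37*0 = 0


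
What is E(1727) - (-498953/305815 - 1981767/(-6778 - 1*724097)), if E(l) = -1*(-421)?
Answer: 6257159783293/14900835875 ≈ 419.92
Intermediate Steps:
E(l) = 421
E(1727) - (-498953/305815 - 1981767/(-6778 - 1*724097)) = 421 - (-498953/305815 - 1981767/(-6778 - 1*724097)) = 421 - (-498953*1/305815 - 1981767/(-6778 - 724097)) = 421 - (-498953/305815 - 1981767/(-730875)) = 421 - (-498953/305815 - 1981767*(-1/730875)) = 421 - (-498953/305815 + 660589/243625) = 421 - 1*16092120082/14900835875 = 421 - 16092120082/14900835875 = 6257159783293/14900835875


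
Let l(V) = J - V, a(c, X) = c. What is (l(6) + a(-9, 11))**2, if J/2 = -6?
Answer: 729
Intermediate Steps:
J = -12 (J = 2*(-6) = -12)
l(V) = -12 - V
(l(6) + a(-9, 11))**2 = ((-12 - 1*6) - 9)**2 = ((-12 - 6) - 9)**2 = (-18 - 9)**2 = (-27)**2 = 729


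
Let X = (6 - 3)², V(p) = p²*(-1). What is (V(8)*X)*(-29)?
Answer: 16704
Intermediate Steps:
V(p) = -p²
X = 9 (X = 3² = 9)
(V(8)*X)*(-29) = (-1*8²*9)*(-29) = (-1*64*9)*(-29) = -64*9*(-29) = -576*(-29) = 16704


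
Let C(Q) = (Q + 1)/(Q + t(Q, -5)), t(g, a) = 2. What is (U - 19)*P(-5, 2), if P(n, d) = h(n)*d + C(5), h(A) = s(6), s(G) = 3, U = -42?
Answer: -2928/7 ≈ -418.29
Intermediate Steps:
h(A) = 3
C(Q) = (1 + Q)/(2 + Q) (C(Q) = (Q + 1)/(Q + 2) = (1 + Q)/(2 + Q))
P(n, d) = 6/7 + 3*d (P(n, d) = 3*d + (1 + 5)/(2 + 5) = 3*d + 6/7 = 6/7 + 3*d)
(U - 19)*P(-5, 2) = (-42 - 19)*(6/7 + 3*2) = -61*(6/7 + 6) = -61*48/7 = -2928/7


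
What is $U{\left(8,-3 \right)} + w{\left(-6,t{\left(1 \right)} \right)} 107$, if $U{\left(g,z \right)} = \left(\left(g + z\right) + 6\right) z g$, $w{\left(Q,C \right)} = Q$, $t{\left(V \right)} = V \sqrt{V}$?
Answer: $-906$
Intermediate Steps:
$t{\left(V \right)} = V^{\frac{3}{2}}$
$U{\left(g,z \right)} = g z \left(6 + g + z\right)$ ($U{\left(g,z \right)} = \left(6 + g + z\right) z g = z \left(6 + g + z\right) g = g z \left(6 + g + z\right)$)
$U{\left(8,-3 \right)} + w{\left(-6,t{\left(1 \right)} \right)} 107 = 8 \left(-3\right) \left(6 + 8 - 3\right) - 642 = 8 \left(-3\right) 11 - 642 = -264 - 642 = -906$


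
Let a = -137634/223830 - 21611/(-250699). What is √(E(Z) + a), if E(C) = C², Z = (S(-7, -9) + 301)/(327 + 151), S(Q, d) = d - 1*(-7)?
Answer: I*√305147153367376066899695/1490137307070 ≈ 0.37071*I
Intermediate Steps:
S(Q, d) = 7 + d (S(Q, d) = d + 7 = 7 + d)
Z = 299/478 (Z = ((7 - 9) + 301)/(327 + 151) = (-2 + 301)/478 = 299*(1/478) = 299/478 ≈ 0.62552)
a = -4944586006/9352326195 (a = -137634*1/223830 - 21611*(-1/250699) = -22939/37305 + 21611/250699 = -4944586006/9352326195 ≈ -0.52870)
√(E(Z) + a) = √((299/478)² - 4944586006/9352326195) = √(89401/228484 - 4944586006/9352326195) = √(-293651474835709/2136856898338380) = I*√305147153367376066899695/1490137307070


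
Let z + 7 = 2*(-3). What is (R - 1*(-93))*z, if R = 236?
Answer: -4277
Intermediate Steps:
z = -13 (z = -7 + 2*(-3) = -7 - 6 = -13)
(R - 1*(-93))*z = (236 - 1*(-93))*(-13) = (236 + 93)*(-13) = 329*(-13) = -4277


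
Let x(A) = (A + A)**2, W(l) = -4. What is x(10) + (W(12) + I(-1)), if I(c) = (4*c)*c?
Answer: 400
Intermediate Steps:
I(c) = 4*c**2
x(A) = 4*A**2 (x(A) = (2*A)**2 = 4*A**2)
x(10) + (W(12) + I(-1)) = 4*10**2 + (-4 + 4*(-1)**2) = 4*100 + (-4 + 4*1) = 400 + (-4 + 4) = 400 + 0 = 400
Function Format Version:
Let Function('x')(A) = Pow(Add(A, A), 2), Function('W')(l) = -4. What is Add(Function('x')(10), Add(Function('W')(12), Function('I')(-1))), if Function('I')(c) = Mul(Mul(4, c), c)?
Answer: 400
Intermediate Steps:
Function('I')(c) = Mul(4, Pow(c, 2))
Function('x')(A) = Mul(4, Pow(A, 2)) (Function('x')(A) = Pow(Mul(2, A), 2) = Mul(4, Pow(A, 2)))
Add(Function('x')(10), Add(Function('W')(12), Function('I')(-1))) = Add(Mul(4, Pow(10, 2)), Add(-4, Mul(4, Pow(-1, 2)))) = Add(Mul(4, 100), Add(-4, Mul(4, 1))) = Add(400, Add(-4, 4)) = Add(400, 0) = 400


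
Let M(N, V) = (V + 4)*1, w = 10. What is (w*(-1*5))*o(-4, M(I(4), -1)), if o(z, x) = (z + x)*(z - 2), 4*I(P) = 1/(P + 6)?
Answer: -300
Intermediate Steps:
I(P) = 1/(4*(6 + P)) (I(P) = 1/(4*(P + 6)) = 1/(4*(6 + P)))
M(N, V) = 4 + V (M(N, V) = (4 + V)*1 = 4 + V)
o(z, x) = (-2 + z)*(x + z) (o(z, x) = (x + z)*(-2 + z) = (-2 + z)*(x + z))
(w*(-1*5))*o(-4, M(I(4), -1)) = (10*(-1*5))*((-4)**2 - 2*(4 - 1) - 2*(-4) + (4 - 1)*(-4)) = (10*(-5))*(16 - 2*3 + 8 + 3*(-4)) = -50*(16 - 6 + 8 - 12) = -50*6 = -300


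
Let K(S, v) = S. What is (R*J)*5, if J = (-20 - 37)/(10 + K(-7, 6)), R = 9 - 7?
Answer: -190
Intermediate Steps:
R = 2
J = -19 (J = (-20 - 37)/(10 - 7) = -57/3 = -57*⅓ = -19)
(R*J)*5 = (2*(-19))*5 = -38*5 = -190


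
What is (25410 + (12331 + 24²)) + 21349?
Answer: 59666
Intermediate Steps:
(25410 + (12331 + 24²)) + 21349 = (25410 + (12331 + 576)) + 21349 = (25410 + 12907) + 21349 = 38317 + 21349 = 59666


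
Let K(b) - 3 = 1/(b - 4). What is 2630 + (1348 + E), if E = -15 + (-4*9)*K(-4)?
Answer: 7719/2 ≈ 3859.5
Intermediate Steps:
K(b) = 3 + 1/(-4 + b) (K(b) = 3 + 1/(b - 4) = 3 + 1/(-4 + b))
E = -237/2 (E = -15 + (-4*9)*((-11 + 3*(-4))/(-4 - 4)) = -15 - 36*(-11 - 12)/(-8) = -15 - (-9)*(-23)/2 = -15 - 36*23/8 = -15 - 207/2 = -237/2 ≈ -118.50)
2630 + (1348 + E) = 2630 + (1348 - 237/2) = 2630 + 2459/2 = 7719/2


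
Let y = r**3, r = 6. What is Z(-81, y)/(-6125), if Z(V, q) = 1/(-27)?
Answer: 1/165375 ≈ 6.0469e-6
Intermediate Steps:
y = 216 (y = 6**3 = 216)
Z(V, q) = -1/27
Z(-81, y)/(-6125) = -1/27/(-6125) = -1/27*(-1/6125) = 1/165375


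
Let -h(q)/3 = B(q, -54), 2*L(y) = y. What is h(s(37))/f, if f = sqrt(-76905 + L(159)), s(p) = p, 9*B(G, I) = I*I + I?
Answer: 318*I*sqrt(307302)/51217 ≈ 3.4419*I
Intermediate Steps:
L(y) = y/2
B(G, I) = I/9 + I**2/9 (B(G, I) = (I*I + I)/9 = (I**2 + I)/9 = (I + I**2)/9 = I/9 + I**2/9)
h(q) = -954 (h(q) = -(-54)*(1 - 54)/3 = -(-54)*(-53)/3 = -3*318 = -954)
f = I*sqrt(307302)/2 (f = sqrt(-76905 + (1/2)*159) = sqrt(-76905 + 159/2) = sqrt(-153651/2) = I*sqrt(307302)/2 ≈ 277.17*I)
h(s(37))/f = -954*(-I*sqrt(307302)/153651) = -(-318)*I*sqrt(307302)/51217 = 318*I*sqrt(307302)/51217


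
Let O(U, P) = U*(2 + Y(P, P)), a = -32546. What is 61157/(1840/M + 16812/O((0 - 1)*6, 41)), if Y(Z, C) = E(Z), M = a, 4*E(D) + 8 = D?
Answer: -40803522301/182425504 ≈ -223.67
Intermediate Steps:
E(D) = -2 + D/4
M = -32546
Y(Z, C) = -2 + Z/4
O(U, P) = P*U/4 (O(U, P) = U*(2 + (-2 + P/4)) = U*(P/4) = P*U/4)
61157/(1840/M + 16812/O((0 - 1)*6, 41)) = 61157/(1840/(-32546) + 16812/(((¼)*41*((0 - 1)*6)))) = 61157/(1840*(-1/32546) + 16812/(((¼)*41*(-1*6)))) = 61157/(-920/16273 + 16812/(((¼)*41*(-6)))) = 61157/(-920/16273 + 16812/(-123/2)) = 61157/(-920/16273 + 16812*(-2/123)) = 61157/(-920/16273 - 11208/41) = 61157/(-182425504/667193) = 61157*(-667193/182425504) = -40803522301/182425504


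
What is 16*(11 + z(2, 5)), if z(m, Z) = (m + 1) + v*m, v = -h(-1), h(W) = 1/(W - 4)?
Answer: 1152/5 ≈ 230.40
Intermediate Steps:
h(W) = 1/(-4 + W)
v = ⅕ (v = -1/(-4 - 1) = -1/(-5) = -1*(-⅕) = ⅕ ≈ 0.20000)
z(m, Z) = 1 + 6*m/5 (z(m, Z) = (m + 1) + m/5 = (1 + m) + m/5 = 1 + 6*m/5)
16*(11 + z(2, 5)) = 16*(11 + (1 + (6/5)*2)) = 16*(11 + (1 + 12/5)) = 16*(11 + 17/5) = 16*(72/5) = 1152/5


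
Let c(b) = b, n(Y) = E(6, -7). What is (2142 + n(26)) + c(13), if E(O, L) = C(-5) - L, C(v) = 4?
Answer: 2166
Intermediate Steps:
E(O, L) = 4 - L
n(Y) = 11 (n(Y) = 4 - 1*(-7) = 4 + 7 = 11)
(2142 + n(26)) + c(13) = (2142 + 11) + 13 = 2153 + 13 = 2166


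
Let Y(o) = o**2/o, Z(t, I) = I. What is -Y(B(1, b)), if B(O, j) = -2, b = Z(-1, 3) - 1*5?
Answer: 2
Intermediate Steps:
b = -2 (b = 3 - 1*5 = 3 - 5 = -2)
Y(o) = o
-Y(B(1, b)) = -1*(-2) = 2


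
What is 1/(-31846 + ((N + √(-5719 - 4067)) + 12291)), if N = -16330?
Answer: -35885/1287743011 - I*√9786/1287743011 ≈ -2.7867e-5 - 7.682e-8*I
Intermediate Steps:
1/(-31846 + ((N + √(-5719 - 4067)) + 12291)) = 1/(-31846 + ((-16330 + √(-5719 - 4067)) + 12291)) = 1/(-31846 + ((-16330 + √(-9786)) + 12291)) = 1/(-31846 + ((-16330 + I*√9786) + 12291)) = 1/(-31846 + (-4039 + I*√9786)) = 1/(-35885 + I*√9786)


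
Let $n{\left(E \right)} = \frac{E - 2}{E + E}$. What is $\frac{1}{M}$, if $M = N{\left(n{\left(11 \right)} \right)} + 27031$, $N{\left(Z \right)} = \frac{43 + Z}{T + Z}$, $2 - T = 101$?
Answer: $\frac{2169}{58629284} \approx 3.6995 \cdot 10^{-5}$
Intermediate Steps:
$T = -99$ ($T = 2 - 101 = -99$)
$n{\left(E \right)} = \frac{-2 + E}{2 E}$
$N{\left(Z \right)} = \frac{43 + Z}{-99 + Z}$
$M = \frac{58629284}{2169}$ ($M = \frac{43 + \frac{-2 + 11}{2 \cdot 11}}{-99 + \frac{-2 + 11}{2 \cdot 11}} + 27031 = \frac{43 + \frac{1}{2} \cdot \frac{1}{11} \cdot 9}{-99 + \frac{1}{2} \cdot \frac{1}{11} \cdot 9} + 27031 = \frac{43 + \frac{9}{22}}{-99 + \frac{9}{22}} + 27031 = \frac{1}{- \frac{2169}{22}} \cdot \frac{955}{22} + 27031 = \left(- \frac{22}{2169}\right) \frac{955}{22} + 27031 = - \frac{955}{2169} + 27031 = \frac{58629284}{2169} \approx 27031.0$)
$\frac{1}{M} = \frac{1}{\frac{58629284}{2169}} = \frac{2169}{58629284}$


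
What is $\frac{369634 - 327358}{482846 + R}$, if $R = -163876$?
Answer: $\frac{21138}{159485} \approx 0.13254$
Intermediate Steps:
$\frac{369634 - 327358}{482846 + R} = \frac{369634 - 327358}{482846 - 163876} = \frac{42276}{318970} = 42276 \cdot \frac{1}{318970} = \frac{21138}{159485}$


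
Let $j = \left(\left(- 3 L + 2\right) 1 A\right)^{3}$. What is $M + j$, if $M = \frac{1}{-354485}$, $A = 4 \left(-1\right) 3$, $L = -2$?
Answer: $- \frac{313625640961}{354485} \approx -8.8474 \cdot 10^{5}$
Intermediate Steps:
$A = -12$ ($A = \left(-4\right) 3 = -12$)
$M = - \frac{1}{354485} \approx -2.821 \cdot 10^{-6}$
$j = -884736$ ($j = \left(\left(\left(-3\right) \left(-2\right) + 2\right) 1 \left(-12\right)\right)^{3} = \left(\left(6 + 2\right) 1 \left(-12\right)\right)^{3} = \left(8 \cdot 1 \left(-12\right)\right)^{3} = \left(8 \left(-12\right)\right)^{3} = \left(-96\right)^{3} = -884736$)
$M + j = - \frac{1}{354485} - 884736 = - \frac{313625640961}{354485}$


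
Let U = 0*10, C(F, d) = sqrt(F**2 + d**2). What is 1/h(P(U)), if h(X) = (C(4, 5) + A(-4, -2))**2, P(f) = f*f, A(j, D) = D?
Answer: (2 - sqrt(41))**(-2) ≈ 0.051580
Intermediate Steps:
U = 0
P(f) = f**2
h(X) = (-2 + sqrt(41))**2 (h(X) = (sqrt(4**2 + 5**2) - 2)**2 = (sqrt(16 + 25) - 2)**2 = (sqrt(41) - 2)**2 = (-2 + sqrt(41))**2)
1/h(P(U)) = 1/((2 - sqrt(41))**2) = (2 - sqrt(41))**(-2)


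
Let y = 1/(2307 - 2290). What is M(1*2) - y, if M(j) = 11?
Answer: 186/17 ≈ 10.941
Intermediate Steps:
y = 1/17 ≈ 0.058824
M(1*2) - y = 11 - 1*1/17 = 11 - 1/17 = 186/17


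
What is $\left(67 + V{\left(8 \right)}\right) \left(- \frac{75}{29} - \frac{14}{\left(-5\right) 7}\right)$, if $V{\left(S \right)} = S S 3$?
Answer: $- \frac{82103}{145} \approx -566.23$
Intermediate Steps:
$V{\left(S \right)} = 3 S^{2}$ ($V{\left(S \right)} = S^{2} \cdot 3 = 3 S^{2}$)
$\left(67 + V{\left(8 \right)}\right) \left(- \frac{75}{29} - \frac{14}{\left(-5\right) 7}\right) = \left(67 + 3 \cdot 8^{2}\right) \left(- \frac{75}{29} - \frac{14}{\left(-5\right) 7}\right) = \left(67 + 3 \cdot 64\right) \left(\left(-75\right) \frac{1}{29} - \frac{14}{-35}\right) = \left(67 + 192\right) \left(- \frac{75}{29} - - \frac{2}{5}\right) = 259 \left(- \frac{75}{29} + \frac{2}{5}\right) = 259 \left(- \frac{317}{145}\right) = - \frac{82103}{145}$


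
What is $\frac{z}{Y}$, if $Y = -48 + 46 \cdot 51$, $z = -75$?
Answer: $- \frac{25}{766} \approx -0.032637$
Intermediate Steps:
$Y = 2298$ ($Y = -48 + 2346 = 2298$)
$\frac{z}{Y} = - \frac{75}{2298} = \left(-75\right) \frac{1}{2298} = - \frac{25}{766}$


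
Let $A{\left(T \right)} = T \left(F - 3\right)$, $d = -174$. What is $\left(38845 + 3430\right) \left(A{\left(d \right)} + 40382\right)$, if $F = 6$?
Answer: $1685081500$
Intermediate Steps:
$A{\left(T \right)} = 3 T$ ($A{\left(T \right)} = T \left(6 - 3\right) = T 3 = 3 T$)
$\left(38845 + 3430\right) \left(A{\left(d \right)} + 40382\right) = \left(38845 + 3430\right) \left(3 \left(-174\right) + 40382\right) = 42275 \left(-522 + 40382\right) = 42275 \cdot 39860 = 1685081500$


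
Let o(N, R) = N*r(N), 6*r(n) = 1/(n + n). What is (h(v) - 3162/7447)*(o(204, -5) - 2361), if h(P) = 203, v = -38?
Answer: -42739551649/89364 ≈ -4.7826e+5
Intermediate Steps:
r(n) = 1/(12*n) (r(n) = 1/(6*(n + n)) = 1/(6*((2*n))) = (1/(2*n))/6 = 1/(12*n))
o(N, R) = 1/12 (o(N, R) = N*(1/(12*N)) = 1/12)
(h(v) - 3162/7447)*(o(204, -5) - 2361) = (203 - 3162/7447)*(1/12 - 2361) = (203 - 3162*1/7447)*(-28331/12) = (203 - 3162/7447)*(-28331/12) = (1508579/7447)*(-28331/12) = -42739551649/89364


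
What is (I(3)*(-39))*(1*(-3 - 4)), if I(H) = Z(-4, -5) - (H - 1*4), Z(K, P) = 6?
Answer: 1911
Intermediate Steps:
I(H) = 10 - H (I(H) = 6 - (H - 1*4) = 6 - (H - 4) = 6 - (-4 + H) = 6 + (4 - H) = 10 - H)
(I(3)*(-39))*(1*(-3 - 4)) = ((10 - 1*3)*(-39))*(1*(-3 - 4)) = ((10 - 3)*(-39))*(1*(-7)) = (7*(-39))*(-7) = -273*(-7) = 1911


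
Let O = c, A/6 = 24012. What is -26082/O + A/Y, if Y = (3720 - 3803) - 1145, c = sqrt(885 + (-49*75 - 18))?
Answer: -36018/307 + 1449*I*sqrt(78)/26 ≈ -117.32 + 492.2*I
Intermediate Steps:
A = 144072 (A = 6*24012 = 144072)
c = 6*I*sqrt(78) (c = sqrt(885 + (-3675 - 18)) = sqrt(885 - 3693) = sqrt(-2808) = 6*I*sqrt(78) ≈ 52.991*I)
O = 6*I*sqrt(78) ≈ 52.991*I
Y = -1228 (Y = -83 - 1145 = -1228)
-26082/O + A/Y = -26082*(-I*sqrt(78)/468) + 144072/(-1228) = -(-1449)*I*sqrt(78)/26 + 144072*(-1/1228) = 1449*I*sqrt(78)/26 - 36018/307 = -36018/307 + 1449*I*sqrt(78)/26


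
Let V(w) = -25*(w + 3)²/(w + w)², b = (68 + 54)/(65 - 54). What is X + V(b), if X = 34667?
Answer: 2063333887/59536 ≈ 34657.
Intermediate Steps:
b = 122/11 ≈ 11.091
V(w) = -25*(3 + w)²/(4*w²)
X + V(b) = 34667 - 25*(3 + 122/11)²/(4*(122/11)²) = 34667 - 25/4*121/14884*(155/11)² = 34667 - 25/4*121/14884*24025/121 = 34667 - 600625/59536 = 2063333887/59536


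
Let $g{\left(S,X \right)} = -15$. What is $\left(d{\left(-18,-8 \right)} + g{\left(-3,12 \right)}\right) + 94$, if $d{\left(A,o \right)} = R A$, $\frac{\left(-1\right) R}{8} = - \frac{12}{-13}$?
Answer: $\frac{2755}{13} \approx 211.92$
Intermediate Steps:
$R = - \frac{96}{13}$ ($R = - 8 \left(- \frac{12}{-13}\right) = - 8 \left(\left(-12\right) \left(- \frac{1}{13}\right)\right) = \left(-8\right) \frac{12}{13} = - \frac{96}{13} \approx -7.3846$)
$d{\left(A,o \right)} = - \frac{96 A}{13}$
$\left(d{\left(-18,-8 \right)} + g{\left(-3,12 \right)}\right) + 94 = \left(\left(- \frac{96}{13}\right) \left(-18\right) - 15\right) + 94 = \left(\frac{1728}{13} - 15\right) + 94 = \frac{1533}{13} + 94 = \frac{2755}{13}$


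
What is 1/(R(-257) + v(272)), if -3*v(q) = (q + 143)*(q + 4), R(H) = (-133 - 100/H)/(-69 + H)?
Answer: -83782/3198762679 ≈ -2.6192e-5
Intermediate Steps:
R(H) = (-133 - 100/H)/(-69 + H)
v(q) = -(4 + q)*(143 + q)/3 (v(q) = -(q + 143)*(q + 4)/3 = -(143 + q)*(4 + q)/3 = -(4 + q)*(143 + q)/3)
1/(R(-257) + v(272)) = 1/((-100 - 133*(-257))/((-257)*(-69 - 257)) + (-572/3 - 49*272 - 1/3*272**2)) = 1/(-1/257*(-100 + 34181)/(-326) + (-572/3 - 13328 - 1/3*73984)) = 1/(-1/257*(-1/326)*34081 + (-572/3 - 13328 - 73984/3)) = 1/(34081/83782 - 38180) = 1/(-3198762679/83782) = -83782/3198762679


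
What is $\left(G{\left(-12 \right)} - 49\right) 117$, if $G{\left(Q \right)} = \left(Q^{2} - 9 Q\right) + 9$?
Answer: $24804$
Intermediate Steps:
$G{\left(Q \right)} = 9 + Q^{2} - 9 Q$
$\left(G{\left(-12 \right)} - 49\right) 117 = \left(\left(9 + \left(-12\right)^{2} - -108\right) - 49\right) 117 = \left(\left(9 + 144 + 108\right) - 49\right) 117 = \left(261 - 49\right) 117 = 212 \cdot 117 = 24804$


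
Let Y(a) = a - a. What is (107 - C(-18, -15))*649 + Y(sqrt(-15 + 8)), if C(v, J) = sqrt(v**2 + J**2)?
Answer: 69443 - 1947*sqrt(61) ≈ 54236.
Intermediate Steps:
C(v, J) = sqrt(J**2 + v**2)
Y(a) = 0
(107 - C(-18, -15))*649 + Y(sqrt(-15 + 8)) = (107 - sqrt((-15)**2 + (-18)**2))*649 + 0 = (107 - sqrt(225 + 324))*649 + 0 = (107 - sqrt(549))*649 + 0 = (107 - 3*sqrt(61))*649 + 0 = (69443 - 1947*sqrt(61)) + 0 = 69443 - 1947*sqrt(61)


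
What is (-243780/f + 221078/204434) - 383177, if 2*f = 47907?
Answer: -625475918347870/1632303273 ≈ -3.8319e+5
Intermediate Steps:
f = 47907/2 (f = (½)*47907 = 47907/2 ≈ 23954.)
(-243780/f + 221078/204434) - 383177 = (-243780/47907/2 + 221078/204434) - 383177 = (-243780*2/47907 + 221078*(1/204434)) - 383177 = (-162520/15969 + 110539/102217) - 383177 = -14847109549/1632303273 - 383177 = -625475918347870/1632303273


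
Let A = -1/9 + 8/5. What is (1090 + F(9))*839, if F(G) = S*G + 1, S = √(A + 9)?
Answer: 915349 + 5034*√590/5 ≈ 9.3980e+5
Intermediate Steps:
A = 67/45 (A = -1*⅑ + 8*(⅕) = -⅑ + 8/5 = 67/45 ≈ 1.4889)
S = 2*√590/15 (S = √(67/45 + 9) = √(472/45) = 2*√590/15 ≈ 3.2387)
F(G) = 1 + 2*G*√590/15 (F(G) = (2*√590/15)*G + 1 = 2*G*√590/15 + 1 = 1 + 2*G*√590/15)
(1090 + F(9))*839 = (1090 + (1 + (2/15)*9*√590))*839 = (1090 + (1 + 6*√590/5))*839 = (1091 + 6*√590/5)*839 = 915349 + 5034*√590/5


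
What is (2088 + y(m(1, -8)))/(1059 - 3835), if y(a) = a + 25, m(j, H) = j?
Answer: -1057/1388 ≈ -0.76153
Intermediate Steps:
y(a) = 25 + a
(2088 + y(m(1, -8)))/(1059 - 3835) = (2088 + (25 + 1))/(1059 - 3835) = (2088 + 26)/(-2776) = 2114*(-1/2776) = -1057/1388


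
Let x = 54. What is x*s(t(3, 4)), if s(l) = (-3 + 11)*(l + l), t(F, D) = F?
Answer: 2592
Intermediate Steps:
s(l) = 16*l (s(l) = 8*(2*l) = 16*l)
x*s(t(3, 4)) = 54*(16*3) = 54*48 = 2592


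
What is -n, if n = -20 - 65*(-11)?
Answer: -695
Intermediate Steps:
n = 695 (n = -20 + 715 = 695)
-n = -1*695 = -695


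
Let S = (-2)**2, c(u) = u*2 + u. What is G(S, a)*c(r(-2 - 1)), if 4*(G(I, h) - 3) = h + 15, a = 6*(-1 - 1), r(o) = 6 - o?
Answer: 405/4 ≈ 101.25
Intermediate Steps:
c(u) = 3*u (c(u) = 2*u + u = 3*u)
S = 4
a = -12 (a = 6*(-2) = -12)
G(I, h) = 27/4 + h/4 (G(I, h) = 3 + (h + 15)/4 = 3 + (15 + h)/4 = 3 + (15/4 + h/4) = 27/4 + h/4)
G(S, a)*c(r(-2 - 1)) = (27/4 + (1/4)*(-12))*(3*(6 - (-2 - 1))) = (27/4 - 3)*(3*(6 - 1*(-3))) = 15*(3*(6 + 3))/4 = 15*(3*9)/4 = (15/4)*27 = 405/4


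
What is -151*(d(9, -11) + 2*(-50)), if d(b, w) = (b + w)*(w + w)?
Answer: 8456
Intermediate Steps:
d(b, w) = 2*w*(b + w) (d(b, w) = (b + w)*(2*w) = 2*w*(b + w))
-151*(d(9, -11) + 2*(-50)) = -151*(2*(-11)*(9 - 11) + 2*(-50)) = -151*(2*(-11)*(-2) - 100) = -151*(44 - 100) = -151*(-56) = 8456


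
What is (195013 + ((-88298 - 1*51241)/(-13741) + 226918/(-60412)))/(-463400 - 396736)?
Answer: -26981625877771/119002867935952 ≈ -0.22673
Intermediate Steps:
(195013 + ((-88298 - 1*51241)/(-13741) + 226918/(-60412)))/(-463400 - 396736) = (195013 + ((-88298 - 51241)*(-1/13741) + 226918*(-1/60412)))/(-860136) = (195013 + (-139539*(-1/13741) - 113459/30206))*(-1/860136) = (195013 + (139539/13741 - 113459/30206))*(-1/860136) = (195013 + 2655874915/415060646)*(-1/860136) = (80944877633313/415060646)*(-1/860136) = -26981625877771/119002867935952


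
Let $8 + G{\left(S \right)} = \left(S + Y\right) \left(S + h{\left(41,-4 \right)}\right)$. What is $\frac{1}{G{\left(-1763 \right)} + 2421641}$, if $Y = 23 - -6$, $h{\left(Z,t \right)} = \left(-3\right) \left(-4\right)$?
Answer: $\frac{1}{5457867} \approx 1.8322 \cdot 10^{-7}$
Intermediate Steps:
$h{\left(Z,t \right)} = 12$
$Y = 29$ ($Y = 23 + 6 = 29$)
$G{\left(S \right)} = -8 + \left(12 + S\right) \left(29 + S\right)$ ($G{\left(S \right)} = -8 + \left(S + 29\right) \left(S + 12\right) = -8 + \left(29 + S\right) \left(12 + S\right) = -8 + \left(12 + S\right) \left(29 + S\right)$)
$\frac{1}{G{\left(-1763 \right)} + 2421641} = \frac{1}{\left(340 + \left(-1763\right)^{2} + 41 \left(-1763\right)\right) + 2421641} = \frac{1}{\left(340 + 3108169 - 72283\right) + 2421641} = \frac{1}{3036226 + 2421641} = \frac{1}{5457867}$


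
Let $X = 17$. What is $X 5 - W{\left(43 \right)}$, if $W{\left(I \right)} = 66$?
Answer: $19$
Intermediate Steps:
$X 5 - W{\left(43 \right)} = 17 \cdot 5 - 66 = 85 - 66 = 19$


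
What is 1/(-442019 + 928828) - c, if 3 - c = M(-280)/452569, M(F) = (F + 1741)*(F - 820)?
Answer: -1443294278294/220314662321 ≈ -6.5511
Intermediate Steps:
M(F) = (-820 + F)*(1741 + F) (M(F) = (1741 + F)*(-820 + F) = (-820 + F)*(1741 + F))
c = 2964807/452569 (c = 3 - (-1427620 + (-280)² + 921*(-280))/452569 = 3 - (-1427620 + 78400 - 257880)/452569 = 3 - (-1607100)/452569 = 3 - 1*(-1607100/452569) = 3 + 1607100/452569 = 2964807/452569 ≈ 6.5511)
1/(-442019 + 928828) - c = 1/(-442019 + 928828) - 1*2964807/452569 = 1/486809 - 2964807/452569 = -1443294278294/220314662321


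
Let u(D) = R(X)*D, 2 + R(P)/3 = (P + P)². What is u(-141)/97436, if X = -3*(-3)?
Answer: -68103/48718 ≈ -1.3979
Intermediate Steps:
X = 9
R(P) = -6 + 12*P² (R(P) = -6 + 3*(P + P)² = -6 + 3*(2*P)² = -6 + 3*(4*P²) = -6 + 12*P²)
u(D) = 966*D (u(D) = (-6 + 12*9²)*D = (-6 + 12*81)*D = (-6 + 972)*D = 966*D)
u(-141)/97436 = (966*(-141))/97436 = -136206*1/97436 = -68103/48718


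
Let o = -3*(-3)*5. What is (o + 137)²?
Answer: 33124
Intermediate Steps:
o = 45 (o = 9*5 = 45)
(o + 137)² = (45 + 137)² = 182² = 33124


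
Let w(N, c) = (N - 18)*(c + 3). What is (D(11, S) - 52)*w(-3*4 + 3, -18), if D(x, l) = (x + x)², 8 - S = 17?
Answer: 174960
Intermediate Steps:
S = -9 (S = 8 - 1*17 = 8 - 17 = -9)
D(x, l) = 4*x² (D(x, l) = (2*x)² = 4*x²)
w(N, c) = (-18 + N)*(3 + c)
(D(11, S) - 52)*w(-3*4 + 3, -18) = (4*11² - 52)*(-54 - 18*(-18) + 3*(-3*4 + 3) + (-3*4 + 3)*(-18)) = (4*121 - 52)*(-54 + 324 + 3*(-12 + 3) + (-12 + 3)*(-18)) = (484 - 52)*(-54 + 324 + 3*(-9) - 9*(-18)) = 432*(-54 + 324 - 27 + 162) = 432*405 = 174960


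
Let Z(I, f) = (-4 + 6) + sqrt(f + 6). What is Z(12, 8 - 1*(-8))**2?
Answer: (2 + sqrt(22))**2 ≈ 44.762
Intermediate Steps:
Z(I, f) = 2 + sqrt(6 + f)
Z(12, 8 - 1*(-8))**2 = (2 + sqrt(6 + (8 - 1*(-8))))**2 = (2 + sqrt(6 + (8 + 8)))**2 = (2 + sqrt(6 + 16))**2 = (2 + sqrt(22))**2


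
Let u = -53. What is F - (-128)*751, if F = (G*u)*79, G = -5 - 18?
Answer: 192429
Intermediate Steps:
G = -23
F = 96301 (F = -23*(-53)*79 = 1219*79 = 96301)
F - (-128)*751 = 96301 - (-128)*751 = 96301 - 1*(-96128) = 96301 + 96128 = 192429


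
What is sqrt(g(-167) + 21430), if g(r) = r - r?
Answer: sqrt(21430) ≈ 146.39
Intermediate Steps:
g(r) = 0
sqrt(g(-167) + 21430) = sqrt(0 + 21430) = sqrt(21430)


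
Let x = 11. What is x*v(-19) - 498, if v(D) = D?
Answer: -707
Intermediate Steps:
x*v(-19) - 498 = 11*(-19) - 498 = -209 - 498 = -707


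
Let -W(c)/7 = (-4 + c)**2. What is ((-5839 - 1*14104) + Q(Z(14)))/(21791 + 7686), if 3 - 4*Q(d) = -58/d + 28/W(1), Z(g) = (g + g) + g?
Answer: -1256333/1857051 ≈ -0.67652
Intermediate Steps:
W(c) = -7*(-4 + c)**2
Z(g) = 3*g (Z(g) = 2*g + g = 3*g)
Q(d) = 31/36 + 29/(2*d) (Q(d) = 3/4 - (-58/d + 28/((-7*(-4 + 1)**2)))/4 = 3/4 - (-58/d + 28/((-7*(-3)**2)))/4 = 3/4 - (-58/d + 28/((-7*9)))/4 = 3/4 - (-58/d + 28/(-63))/4 = 3/4 - (-58/d + 28*(-1/63))/4 = 3/4 - (-58/d - 4/9)/4 = 3/4 - (-4/9 - 58/d)/4 = 3/4 + (1/9 + 29/(2*d)) = 31/36 + 29/(2*d))
((-5839 - 1*14104) + Q(Z(14)))/(21791 + 7686) = ((-5839 - 1*14104) + (522 + 31*(3*14))/(36*((3*14))))/(21791 + 7686) = ((-5839 - 14104) + (1/36)*(522 + 31*42)/42)/29477 = (-19943 + (1/36)*(1/42)*(522 + 1302))*(1/29477) = (-19943 + (1/36)*(1/42)*1824)*(1/29477) = (-19943 + 76/63)*(1/29477) = -1256333/63*1/29477 = -1256333/1857051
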